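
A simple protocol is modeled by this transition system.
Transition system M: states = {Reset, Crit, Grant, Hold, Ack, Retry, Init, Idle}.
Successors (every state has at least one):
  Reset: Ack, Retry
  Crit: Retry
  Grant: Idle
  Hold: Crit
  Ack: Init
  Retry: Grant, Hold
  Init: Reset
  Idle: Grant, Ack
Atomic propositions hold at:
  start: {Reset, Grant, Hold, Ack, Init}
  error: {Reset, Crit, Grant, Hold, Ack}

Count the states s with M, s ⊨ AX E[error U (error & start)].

Sat(error & start) = {Reset, Grant, Hold, Ack}
E[error U (error & start)]: least fixpoint, start Z0 = Sat((error & start)) = {Reset, Grant, Hold, Ack}, add states in Sat(error) with some successor in Z. Already a fixed point.
Sat(E[error U (error & start)]) = {Reset, Grant, Hold, Ack}
Sat(AX E[error U (error & start)]) = {s : every successor in {Reset, Grant, Hold, Ack}} = {Retry, Init, Idle}
|Sat(AX E[error U (error & start)])| = |{Retry, Init, Idle}| = 3.

3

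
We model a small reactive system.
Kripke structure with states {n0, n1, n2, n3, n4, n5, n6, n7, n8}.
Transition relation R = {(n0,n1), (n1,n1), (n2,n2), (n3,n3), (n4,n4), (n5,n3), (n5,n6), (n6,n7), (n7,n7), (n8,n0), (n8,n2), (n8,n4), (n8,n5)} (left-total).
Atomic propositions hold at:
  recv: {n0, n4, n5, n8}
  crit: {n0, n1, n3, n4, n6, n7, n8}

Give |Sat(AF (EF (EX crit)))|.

Sat(EX crit) = {s : some successor in {n0, n1, n3, n4, n6, n7, n8}} = {n0, n1, n3, n4, n5, n6, n7, n8}
EF (EX crit): least fixpoint, start Z0 = {n0, n1, n3, n4, n5, n6, n7, n8}, add states with some successor in Z. Already a fixed point.
Sat(EF (EX crit)) = {n0, n1, n3, n4, n5, n6, n7, n8}
AF (EF (EX crit)): least fixpoint, start Z0 = {n0, n1, n3, n4, n5, n6, n7, n8}, add states with every successor in Z. Already a fixed point.
Sat(AF (EF (EX crit))) = {n0, n1, n3, n4, n5, n6, n7, n8}
|Sat(AF (EF (EX crit)))| = |{n0, n1, n3, n4, n5, n6, n7, n8}| = 8.

8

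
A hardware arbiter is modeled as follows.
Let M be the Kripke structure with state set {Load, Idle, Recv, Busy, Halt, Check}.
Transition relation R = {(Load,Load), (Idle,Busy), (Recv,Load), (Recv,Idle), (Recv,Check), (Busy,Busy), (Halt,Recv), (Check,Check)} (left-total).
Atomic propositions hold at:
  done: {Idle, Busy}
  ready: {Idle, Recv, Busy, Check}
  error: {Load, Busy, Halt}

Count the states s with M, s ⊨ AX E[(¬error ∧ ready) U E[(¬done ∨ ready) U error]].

Sat(¬error) = {Idle, Recv, Check}
Sat(¬error ∧ ready) = {Idle, Recv, Check}
Sat(¬done) = {Load, Recv, Halt, Check}
Sat(¬done ∨ ready) = {Load, Idle, Recv, Busy, Halt, Check}
E[(¬done ∨ ready) U error]: least fixpoint, start Z0 = Sat(error) = {Load, Busy, Halt}, add states in Sat(¬done ∨ ready) with some successor in Z. Z1 = {Load, Idle, Recv, Busy, Halt}; fixed.
Sat(E[(¬done ∨ ready) U error]) = {Load, Idle, Recv, Busy, Halt}
E[(¬error ∧ ready) U E[(¬done ∨ ready) U error]]: least fixpoint, start Z0 = Sat(E[(¬done ∨ ready) U error]) = {Load, Idle, Recv, Busy, Halt}, add states in Sat(¬error ∧ ready) with some successor in Z. Already a fixed point.
Sat(E[(¬error ∧ ready) U E[(¬done ∨ ready) U error]]) = {Load, Idle, Recv, Busy, Halt}
Sat(AX E[(¬error ∧ ready) U E[(¬done ∨ ready) U error]]) = {s : every successor in {Load, Idle, Recv, Busy, Halt}} = {Load, Idle, Busy, Halt}
|Sat(AX E[(¬error ∧ ready) U E[(¬done ∨ ready) U error]])| = |{Load, Idle, Busy, Halt}| = 4.

4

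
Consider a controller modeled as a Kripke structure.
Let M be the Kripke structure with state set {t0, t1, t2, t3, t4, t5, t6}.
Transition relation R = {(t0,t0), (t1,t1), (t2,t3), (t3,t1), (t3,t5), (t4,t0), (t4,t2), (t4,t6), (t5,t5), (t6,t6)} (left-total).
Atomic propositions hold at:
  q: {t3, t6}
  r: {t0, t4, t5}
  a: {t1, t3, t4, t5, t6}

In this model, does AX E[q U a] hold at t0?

E[q U a]: least fixpoint, start Z0 = Sat(a) = {t1, t3, t4, t5, t6}, add states in Sat(q) with some successor in Z. Already a fixed point.
Sat(E[q U a]) = {t1, t3, t4, t5, t6}
Sat(AX E[q U a]) = {s : every successor in {t1, t3, t4, t5, t6}} = {t1, t2, t3, t5, t6}
t0 ∉ Sat(AX E[q U a]) = {t1, t2, t3, t5, t6}, so the formula does not hold at t0.

No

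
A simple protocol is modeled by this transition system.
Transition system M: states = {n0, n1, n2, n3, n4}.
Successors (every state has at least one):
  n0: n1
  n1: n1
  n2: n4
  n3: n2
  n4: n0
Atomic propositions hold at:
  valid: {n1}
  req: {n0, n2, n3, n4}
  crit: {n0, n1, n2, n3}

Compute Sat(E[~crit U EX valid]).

{n0, n1, n4}

Sat(~crit) = {n4}
Sat(EX valid) = {s : some successor in {n1}} = {n0, n1}
E[~crit U EX valid]: least fixpoint, start Z0 = Sat(EX valid) = {n0, n1}, add states in Sat(~crit) with some successor in Z. Z1 = {n0, n1, n4}; fixed.
Sat(E[~crit U EX valid]) = {n0, n1, n4}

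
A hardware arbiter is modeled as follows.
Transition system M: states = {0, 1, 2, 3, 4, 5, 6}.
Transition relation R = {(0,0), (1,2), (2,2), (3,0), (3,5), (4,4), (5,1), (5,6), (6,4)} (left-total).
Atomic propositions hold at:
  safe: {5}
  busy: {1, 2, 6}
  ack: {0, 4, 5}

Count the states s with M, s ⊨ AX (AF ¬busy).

4

Sat(¬busy) = {0, 3, 4, 5}
AF ¬busy: least fixpoint, start Z0 = {0, 3, 4, 5}, add states with every successor in Z. Z1 = {0, 3, 4, 5, 6}; fixed.
Sat(AF ¬busy) = {0, 3, 4, 5, 6}
Sat(AX (AF ¬busy)) = {s : every successor in {0, 3, 4, 5, 6}} = {0, 3, 4, 6}
|Sat(AX (AF ¬busy))| = |{0, 3, 4, 6}| = 4.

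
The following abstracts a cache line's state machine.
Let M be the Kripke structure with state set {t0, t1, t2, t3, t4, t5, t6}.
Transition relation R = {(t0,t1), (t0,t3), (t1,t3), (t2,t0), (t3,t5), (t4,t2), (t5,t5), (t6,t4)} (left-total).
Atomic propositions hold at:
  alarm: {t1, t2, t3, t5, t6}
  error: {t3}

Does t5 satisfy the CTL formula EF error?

EF error: least fixpoint, start Z0 = {t3}, add states with some successor in Z. Z1 = {t0, t1, t3}; Z2 = {t0, t1, t2, t3}; Z3 = {t0, t1, t2, t3, t4}; Z4 = {t0, t1, t2, t3, t4, t6}; fixed.
Sat(EF error) = {t0, t1, t2, t3, t4, t6}
t5 ∉ Sat(EF error) = {t0, t1, t2, t3, t4, t6}, so the formula does not hold at t5.

No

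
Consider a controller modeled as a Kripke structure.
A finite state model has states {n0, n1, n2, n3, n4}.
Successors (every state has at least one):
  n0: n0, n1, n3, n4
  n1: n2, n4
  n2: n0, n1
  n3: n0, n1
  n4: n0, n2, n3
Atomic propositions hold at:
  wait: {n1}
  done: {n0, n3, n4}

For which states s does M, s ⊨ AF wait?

{n1}

AF wait: least fixpoint, start Z0 = {n1}, add states with every successor in Z. Already a fixed point.
Sat(AF wait) = {n1}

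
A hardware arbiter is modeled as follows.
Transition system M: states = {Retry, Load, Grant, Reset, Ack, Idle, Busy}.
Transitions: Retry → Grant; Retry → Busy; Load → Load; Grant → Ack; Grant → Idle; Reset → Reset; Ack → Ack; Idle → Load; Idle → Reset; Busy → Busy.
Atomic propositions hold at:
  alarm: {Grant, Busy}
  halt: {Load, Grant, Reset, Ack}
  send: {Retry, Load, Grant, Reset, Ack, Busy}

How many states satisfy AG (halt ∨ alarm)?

Sat(halt ∨ alarm) = {Load, Grant, Reset, Ack, Busy}
AG (halt ∨ alarm): greatest fixpoint, start Z0 = {Load, Grant, Reset, Ack, Busy}, keep only states in Sat with every successor in Z. Z1 = {Load, Reset, Ack, Busy}; fixed.
Sat(AG (halt ∨ alarm)) = {Load, Reset, Ack, Busy}
|Sat(AG (halt ∨ alarm))| = |{Load, Reset, Ack, Busy}| = 4.

4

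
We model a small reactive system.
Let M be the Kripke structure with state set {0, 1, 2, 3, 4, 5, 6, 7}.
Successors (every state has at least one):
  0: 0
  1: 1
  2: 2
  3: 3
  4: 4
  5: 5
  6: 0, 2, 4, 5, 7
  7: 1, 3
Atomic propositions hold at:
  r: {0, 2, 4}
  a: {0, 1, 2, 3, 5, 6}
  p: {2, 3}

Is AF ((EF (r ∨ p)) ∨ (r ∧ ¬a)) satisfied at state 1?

No

Sat(r ∨ p) = {0, 2, 3, 4}
EF (r ∨ p): least fixpoint, start Z0 = {0, 2, 3, 4}, add states with some successor in Z. Z1 = {0, 2, 3, 4, 6, 7}; fixed.
Sat(EF (r ∨ p)) = {0, 2, 3, 4, 6, 7}
Sat(¬a) = {4, 7}
Sat(r ∧ ¬a) = {4}
Sat((EF (r ∨ p)) ∨ (r ∧ ¬a)) = {0, 2, 3, 4, 6, 7}
AF ((EF (r ∨ p)) ∨ (r ∧ ¬a)): least fixpoint, start Z0 = {0, 2, 3, 4, 6, 7}, add states with every successor in Z. Already a fixed point.
Sat(AF ((EF (r ∨ p)) ∨ (r ∧ ¬a))) = {0, 2, 3, 4, 6, 7}
1 ∉ Sat(AF ((EF (r ∨ p)) ∨ (r ∧ ¬a))) = {0, 2, 3, 4, 6, 7}, so the formula does not hold at 1.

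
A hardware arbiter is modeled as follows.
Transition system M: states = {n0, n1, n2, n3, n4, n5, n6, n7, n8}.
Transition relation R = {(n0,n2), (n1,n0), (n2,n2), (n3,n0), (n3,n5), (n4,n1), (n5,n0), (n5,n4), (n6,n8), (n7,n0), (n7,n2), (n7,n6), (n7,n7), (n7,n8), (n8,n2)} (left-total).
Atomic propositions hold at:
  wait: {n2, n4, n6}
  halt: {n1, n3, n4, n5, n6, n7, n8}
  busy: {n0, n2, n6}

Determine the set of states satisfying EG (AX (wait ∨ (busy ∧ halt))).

{n0, n2, n8}

Sat(busy ∧ halt) = {n6}
Sat(wait ∨ (busy ∧ halt)) = {n2, n4, n6}
Sat(AX (wait ∨ (busy ∧ halt))) = {s : every successor in {n2, n4, n6}} = {n0, n2, n8}
EG (AX (wait ∨ (busy ∧ halt))): greatest fixpoint, start Z0 = {n0, n2, n8}, keep only states in Sat with some successor in Z. Already a fixed point.
Sat(EG (AX (wait ∨ (busy ∧ halt)))) = {n0, n2, n8}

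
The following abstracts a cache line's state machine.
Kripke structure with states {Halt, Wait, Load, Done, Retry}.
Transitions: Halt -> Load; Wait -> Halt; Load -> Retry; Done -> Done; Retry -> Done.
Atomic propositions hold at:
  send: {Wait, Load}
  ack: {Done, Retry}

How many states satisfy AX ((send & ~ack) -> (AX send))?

Sat(~ack) = {Halt, Wait, Load}
Sat(send & ~ack) = {Wait, Load}
Sat(AX send) = {s : every successor in {Wait, Load}} = {Halt}
Sat((send & ~ack) -> (AX send)) = {Halt, Done, Retry}
Sat(AX ((send & ~ack) -> (AX send))) = {s : every successor in {Halt, Done, Retry}} = {Wait, Load, Done, Retry}
|Sat(AX ((send & ~ack) -> (AX send)))| = |{Wait, Load, Done, Retry}| = 4.

4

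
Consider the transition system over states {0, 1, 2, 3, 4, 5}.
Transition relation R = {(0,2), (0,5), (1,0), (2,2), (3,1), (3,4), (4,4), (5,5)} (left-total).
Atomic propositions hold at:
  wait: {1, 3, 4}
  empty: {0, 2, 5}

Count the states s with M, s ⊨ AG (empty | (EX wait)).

Sat(EX wait) = {s : some successor in {1, 3, 4}} = {3, 4}
Sat(empty | (EX wait)) = {0, 2, 3, 4, 5}
AG (empty | (EX wait)): greatest fixpoint, start Z0 = {0, 2, 3, 4, 5}, keep only states in Sat with every successor in Z. Z1 = {0, 2, 4, 5}; fixed.
Sat(AG (empty | (EX wait))) = {0, 2, 4, 5}
|Sat(AG (empty | (EX wait)))| = |{0, 2, 4, 5}| = 4.

4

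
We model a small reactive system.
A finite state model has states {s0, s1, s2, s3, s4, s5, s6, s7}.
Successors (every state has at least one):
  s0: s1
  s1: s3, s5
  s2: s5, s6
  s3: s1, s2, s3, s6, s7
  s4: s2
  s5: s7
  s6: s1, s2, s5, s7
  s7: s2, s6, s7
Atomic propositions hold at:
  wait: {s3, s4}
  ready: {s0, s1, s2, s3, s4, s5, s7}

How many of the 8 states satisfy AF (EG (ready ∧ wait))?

Sat(ready ∧ wait) = {s3, s4}
EG (ready ∧ wait): greatest fixpoint, start Z0 = {s3, s4}, keep only states in Sat with some successor in Z. Z1 = {s3}; fixed.
Sat(EG (ready ∧ wait)) = {s3}
AF (EG (ready ∧ wait)): least fixpoint, start Z0 = {s3}, add states with every successor in Z. Already a fixed point.
Sat(AF (EG (ready ∧ wait))) = {s3}
|Sat(AF (EG (ready ∧ wait)))| = |{s3}| = 1.

1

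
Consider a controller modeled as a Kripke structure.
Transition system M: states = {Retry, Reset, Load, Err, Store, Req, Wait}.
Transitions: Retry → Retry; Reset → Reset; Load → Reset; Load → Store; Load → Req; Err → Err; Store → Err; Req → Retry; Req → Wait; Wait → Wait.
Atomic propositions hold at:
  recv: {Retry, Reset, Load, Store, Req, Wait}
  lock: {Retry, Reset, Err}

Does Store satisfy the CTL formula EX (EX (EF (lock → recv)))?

Sat(lock → recv) = {Retry, Reset, Load, Store, Req, Wait}
EF (lock → recv): least fixpoint, start Z0 = {Retry, Reset, Load, Store, Req, Wait}, add states with some successor in Z. Already a fixed point.
Sat(EF (lock → recv)) = {Retry, Reset, Load, Store, Req, Wait}
Sat(EX (EF (lock → recv))) = {s : some successor in {Retry, Reset, Load, Store, Req, Wait}} = {Retry, Reset, Load, Req, Wait}
Sat(EX (EX (EF (lock → recv)))) = {s : some successor in {Retry, Reset, Load, Req, Wait}} = {Retry, Reset, Load, Req, Wait}
Store ∉ Sat(EX (EX (EF (lock → recv)))) = {Retry, Reset, Load, Req, Wait}, so the formula does not hold at Store.

No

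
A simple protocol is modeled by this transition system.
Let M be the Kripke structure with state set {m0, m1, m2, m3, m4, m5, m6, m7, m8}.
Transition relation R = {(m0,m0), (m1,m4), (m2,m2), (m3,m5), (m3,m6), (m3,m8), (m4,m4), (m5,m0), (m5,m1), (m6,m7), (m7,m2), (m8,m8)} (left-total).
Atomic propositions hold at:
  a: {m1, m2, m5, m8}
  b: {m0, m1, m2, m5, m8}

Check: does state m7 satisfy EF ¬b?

Sat(¬b) = {m3, m4, m6, m7}
EF ¬b: least fixpoint, start Z0 = {m3, m4, m6, m7}, add states with some successor in Z. Z1 = {m1, m3, m4, m6, m7}; Z2 = {m1, m3, m4, m5, m6, m7}; fixed.
Sat(EF ¬b) = {m1, m3, m4, m5, m6, m7}
m7 ∈ Sat(EF ¬b) = {m1, m3, m4, m5, m6, m7}, so the formula holds at m7.

Yes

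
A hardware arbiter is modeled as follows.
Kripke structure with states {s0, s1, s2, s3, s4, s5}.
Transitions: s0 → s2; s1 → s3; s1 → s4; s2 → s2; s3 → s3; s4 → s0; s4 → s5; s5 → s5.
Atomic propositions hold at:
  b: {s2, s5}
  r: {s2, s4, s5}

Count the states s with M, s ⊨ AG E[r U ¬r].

Sat(¬r) = {s0, s1, s3}
E[r U ¬r]: least fixpoint, start Z0 = Sat(¬r) = {s0, s1, s3}, add states in Sat(r) with some successor in Z. Z1 = {s0, s1, s3, s4}; fixed.
Sat(E[r U ¬r]) = {s0, s1, s3, s4}
AG E[r U ¬r]: greatest fixpoint, start Z0 = {s0, s1, s3, s4}, keep only states in Sat with every successor in Z. Z1 = {s1, s3}; Z2 = {s3}; fixed.
Sat(AG E[r U ¬r]) = {s3}
|Sat(AG E[r U ¬r])| = |{s3}| = 1.

1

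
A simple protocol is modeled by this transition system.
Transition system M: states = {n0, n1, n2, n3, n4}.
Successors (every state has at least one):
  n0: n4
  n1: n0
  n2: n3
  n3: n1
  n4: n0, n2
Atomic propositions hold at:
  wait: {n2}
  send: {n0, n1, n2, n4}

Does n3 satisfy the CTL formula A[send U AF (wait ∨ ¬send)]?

Sat(¬send) = {n3}
Sat(wait ∨ ¬send) = {n2, n3}
AF (wait ∨ ¬send): least fixpoint, start Z0 = {n2, n3}, add states with every successor in Z. Already a fixed point.
Sat(AF (wait ∨ ¬send)) = {n2, n3}
A[send U AF (wait ∨ ¬send)]: least fixpoint, start Z0 = Sat(AF (wait ∨ ¬send)) = {n2, n3}, add states in Sat(send) with every successor in Z. Already a fixed point.
Sat(A[send U AF (wait ∨ ¬send)]) = {n2, n3}
n3 ∈ Sat(A[send U AF (wait ∨ ¬send)]) = {n2, n3}, so the formula holds at n3.

Yes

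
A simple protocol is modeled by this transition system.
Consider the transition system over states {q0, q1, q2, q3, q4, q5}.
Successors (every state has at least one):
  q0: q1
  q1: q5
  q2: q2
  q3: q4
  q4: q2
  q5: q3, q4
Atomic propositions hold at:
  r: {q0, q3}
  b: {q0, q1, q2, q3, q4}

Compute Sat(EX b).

{q0, q2, q3, q4, q5}

Sat(EX b) = {s : some successor in {q0, q1, q2, q3, q4}} = {q0, q2, q3, q4, q5}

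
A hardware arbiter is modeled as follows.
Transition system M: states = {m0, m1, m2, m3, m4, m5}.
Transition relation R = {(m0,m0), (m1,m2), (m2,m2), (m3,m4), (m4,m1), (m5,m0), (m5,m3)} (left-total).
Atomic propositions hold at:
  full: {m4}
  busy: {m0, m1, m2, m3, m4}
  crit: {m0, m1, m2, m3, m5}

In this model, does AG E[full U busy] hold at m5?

No

E[full U busy]: least fixpoint, start Z0 = Sat(busy) = {m0, m1, m2, m3, m4}, add states in Sat(full) with some successor in Z. Already a fixed point.
Sat(E[full U busy]) = {m0, m1, m2, m3, m4}
AG E[full U busy]: greatest fixpoint, start Z0 = {m0, m1, m2, m3, m4}, keep only states in Sat with every successor in Z. Already a fixed point.
Sat(AG E[full U busy]) = {m0, m1, m2, m3, m4}
m5 ∉ Sat(AG E[full U busy]) = {m0, m1, m2, m3, m4}, so the formula does not hold at m5.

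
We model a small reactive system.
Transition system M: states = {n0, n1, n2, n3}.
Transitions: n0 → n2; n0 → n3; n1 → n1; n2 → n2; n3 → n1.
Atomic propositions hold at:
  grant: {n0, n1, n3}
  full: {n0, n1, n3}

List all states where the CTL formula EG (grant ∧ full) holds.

{n0, n1, n3}

Sat(grant ∧ full) = {n0, n1, n3}
EG (grant ∧ full): greatest fixpoint, start Z0 = {n0, n1, n3}, keep only states in Sat with some successor in Z. Already a fixed point.
Sat(EG (grant ∧ full)) = {n0, n1, n3}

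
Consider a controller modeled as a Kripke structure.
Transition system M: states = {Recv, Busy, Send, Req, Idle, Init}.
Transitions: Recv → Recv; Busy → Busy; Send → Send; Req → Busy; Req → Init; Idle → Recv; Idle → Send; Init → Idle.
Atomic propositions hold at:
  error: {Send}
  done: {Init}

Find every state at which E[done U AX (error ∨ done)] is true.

Sat(error ∨ done) = {Send, Init}
Sat(AX (error ∨ done)) = {s : every successor in {Send, Init}} = {Send}
E[done U AX (error ∨ done)]: least fixpoint, start Z0 = Sat(AX (error ∨ done)) = {Send}, add states in Sat(done) with some successor in Z. Already a fixed point.
Sat(E[done U AX (error ∨ done)]) = {Send}

{Send}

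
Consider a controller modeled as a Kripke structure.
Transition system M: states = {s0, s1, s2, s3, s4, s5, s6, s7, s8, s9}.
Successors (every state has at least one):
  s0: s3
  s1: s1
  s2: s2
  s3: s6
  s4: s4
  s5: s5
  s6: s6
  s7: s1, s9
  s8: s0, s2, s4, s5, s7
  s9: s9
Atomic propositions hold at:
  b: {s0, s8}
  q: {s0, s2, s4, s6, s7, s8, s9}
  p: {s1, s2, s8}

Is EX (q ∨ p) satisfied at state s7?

Yes

Sat(q ∨ p) = {s0, s1, s2, s4, s6, s7, s8, s9}
Sat(EX (q ∨ p)) = {s : some successor in {s0, s1, s2, s4, s6, s7, s8, s9}} = {s1, s2, s3, s4, s6, s7, s8, s9}
s7 ∈ Sat(EX (q ∨ p)) = {s1, s2, s3, s4, s6, s7, s8, s9}, so the formula holds at s7.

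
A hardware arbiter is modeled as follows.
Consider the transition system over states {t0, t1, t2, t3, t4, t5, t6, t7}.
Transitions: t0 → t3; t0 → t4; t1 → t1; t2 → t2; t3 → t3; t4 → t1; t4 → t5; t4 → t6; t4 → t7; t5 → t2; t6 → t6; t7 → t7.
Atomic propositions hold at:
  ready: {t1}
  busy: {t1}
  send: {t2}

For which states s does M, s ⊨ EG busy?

{t1}

EG busy: greatest fixpoint, start Z0 = {t1}, keep only states in Sat with some successor in Z. Already a fixed point.
Sat(EG busy) = {t1}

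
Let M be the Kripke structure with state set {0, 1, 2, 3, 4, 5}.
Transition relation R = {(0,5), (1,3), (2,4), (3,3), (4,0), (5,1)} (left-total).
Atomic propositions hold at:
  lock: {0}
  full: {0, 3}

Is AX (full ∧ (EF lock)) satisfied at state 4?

EF lock: least fixpoint, start Z0 = {0}, add states with some successor in Z. Z1 = {0, 4}; Z2 = {0, 2, 4}; fixed.
Sat(EF lock) = {0, 2, 4}
Sat(full ∧ (EF lock)) = {0}
Sat(AX (full ∧ (EF lock))) = {s : every successor in {0}} = {4}
4 ∈ Sat(AX (full ∧ (EF lock))) = {4}, so the formula holds at 4.

Yes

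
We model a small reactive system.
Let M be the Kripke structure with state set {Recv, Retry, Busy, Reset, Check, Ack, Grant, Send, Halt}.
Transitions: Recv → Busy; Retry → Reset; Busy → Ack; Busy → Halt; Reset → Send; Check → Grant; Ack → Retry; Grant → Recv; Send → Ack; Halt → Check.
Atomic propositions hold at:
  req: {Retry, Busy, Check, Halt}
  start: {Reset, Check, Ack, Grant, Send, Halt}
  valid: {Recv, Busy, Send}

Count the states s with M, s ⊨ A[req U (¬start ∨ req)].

Sat(¬start) = {Recv, Retry, Busy}
Sat(¬start ∨ req) = {Recv, Retry, Busy, Check, Halt}
A[req U (¬start ∨ req)]: least fixpoint, start Z0 = Sat((¬start ∨ req)) = {Recv, Retry, Busy, Check, Halt}, add states in Sat(req) with every successor in Z. Already a fixed point.
Sat(A[req U (¬start ∨ req)]) = {Recv, Retry, Busy, Check, Halt}
|Sat(A[req U (¬start ∨ req)])| = |{Recv, Retry, Busy, Check, Halt}| = 5.

5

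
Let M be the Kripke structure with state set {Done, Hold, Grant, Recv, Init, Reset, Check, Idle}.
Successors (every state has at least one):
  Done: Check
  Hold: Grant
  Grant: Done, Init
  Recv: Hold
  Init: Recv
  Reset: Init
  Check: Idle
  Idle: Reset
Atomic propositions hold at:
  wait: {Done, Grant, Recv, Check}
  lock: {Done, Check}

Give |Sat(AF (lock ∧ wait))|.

2

Sat(lock ∧ wait) = {Done, Check}
AF (lock ∧ wait): least fixpoint, start Z0 = {Done, Check}, add states with every successor in Z. Already a fixed point.
Sat(AF (lock ∧ wait)) = {Done, Check}
|Sat(AF (lock ∧ wait))| = |{Done, Check}| = 2.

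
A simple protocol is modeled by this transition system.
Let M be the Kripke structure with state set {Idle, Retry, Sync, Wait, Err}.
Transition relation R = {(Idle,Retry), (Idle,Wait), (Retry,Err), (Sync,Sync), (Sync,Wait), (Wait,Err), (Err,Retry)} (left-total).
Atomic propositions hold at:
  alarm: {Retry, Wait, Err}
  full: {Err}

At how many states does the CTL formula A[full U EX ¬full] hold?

Sat(¬full) = {Idle, Retry, Sync, Wait}
Sat(EX ¬full) = {s : some successor in {Idle, Retry, Sync, Wait}} = {Idle, Sync, Err}
A[full U EX ¬full]: least fixpoint, start Z0 = Sat(EX ¬full) = {Idle, Sync, Err}, add states in Sat(full) with every successor in Z. Already a fixed point.
Sat(A[full U EX ¬full]) = {Idle, Sync, Err}
|Sat(A[full U EX ¬full])| = |{Idle, Sync, Err}| = 3.

3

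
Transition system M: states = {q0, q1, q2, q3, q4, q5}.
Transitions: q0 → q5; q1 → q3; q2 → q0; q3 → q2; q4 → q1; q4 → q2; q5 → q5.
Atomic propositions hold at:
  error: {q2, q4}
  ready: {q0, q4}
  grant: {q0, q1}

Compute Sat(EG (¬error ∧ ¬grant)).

Sat(¬error) = {q0, q1, q3, q5}
Sat(¬grant) = {q2, q3, q4, q5}
Sat(¬error ∧ ¬grant) = {q3, q5}
EG (¬error ∧ ¬grant): greatest fixpoint, start Z0 = {q3, q5}, keep only states in Sat with some successor in Z. Z1 = {q5}; fixed.
Sat(EG (¬error ∧ ¬grant)) = {q5}

{q5}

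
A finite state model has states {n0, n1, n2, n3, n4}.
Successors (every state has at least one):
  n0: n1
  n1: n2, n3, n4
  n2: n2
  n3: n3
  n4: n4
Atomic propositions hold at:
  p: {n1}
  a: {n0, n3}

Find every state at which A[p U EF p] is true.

{n0, n1}

EF p: least fixpoint, start Z0 = {n1}, add states with some successor in Z. Z1 = {n0, n1}; fixed.
Sat(EF p) = {n0, n1}
A[p U EF p]: least fixpoint, start Z0 = Sat(EF p) = {n0, n1}, add states in Sat(p) with every successor in Z. Already a fixed point.
Sat(A[p U EF p]) = {n0, n1}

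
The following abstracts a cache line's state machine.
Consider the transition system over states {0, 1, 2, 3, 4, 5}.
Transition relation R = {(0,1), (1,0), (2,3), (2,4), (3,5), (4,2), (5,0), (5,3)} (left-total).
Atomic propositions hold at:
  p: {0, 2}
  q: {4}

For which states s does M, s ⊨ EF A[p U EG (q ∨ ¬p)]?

{2, 3, 4, 5}

Sat(¬p) = {1, 3, 4, 5}
Sat(q ∨ ¬p) = {1, 3, 4, 5}
EG (q ∨ ¬p): greatest fixpoint, start Z0 = {1, 3, 4, 5}, keep only states in Sat with some successor in Z. Z1 = {3, 5}; fixed.
Sat(EG (q ∨ ¬p)) = {3, 5}
A[p U EG (q ∨ ¬p)]: least fixpoint, start Z0 = Sat(EG (q ∨ ¬p)) = {3, 5}, add states in Sat(p) with every successor in Z. Already a fixed point.
Sat(A[p U EG (q ∨ ¬p)]) = {3, 5}
EF A[p U EG (q ∨ ¬p)]: least fixpoint, start Z0 = {3, 5}, add states with some successor in Z. Z1 = {2, 3, 5}; Z2 = {2, 3, 4, 5}; fixed.
Sat(EF A[p U EG (q ∨ ¬p)]) = {2, 3, 4, 5}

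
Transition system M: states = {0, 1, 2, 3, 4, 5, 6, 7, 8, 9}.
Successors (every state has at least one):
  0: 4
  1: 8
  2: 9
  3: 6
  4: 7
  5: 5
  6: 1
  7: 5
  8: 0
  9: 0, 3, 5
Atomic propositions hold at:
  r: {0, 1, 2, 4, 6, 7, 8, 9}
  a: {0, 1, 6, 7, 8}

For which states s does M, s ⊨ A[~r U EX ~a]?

Sat(~r) = {3, 5}
Sat(~a) = {2, 3, 4, 5, 9}
Sat(EX ~a) = {s : some successor in {2, 3, 4, 5, 9}} = {0, 2, 5, 7, 9}
A[~r U EX ~a]: least fixpoint, start Z0 = Sat(EX ~a) = {0, 2, 5, 7, 9}, add states in Sat(~r) with every successor in Z. Already a fixed point.
Sat(A[~r U EX ~a]) = {0, 2, 5, 7, 9}

{0, 2, 5, 7, 9}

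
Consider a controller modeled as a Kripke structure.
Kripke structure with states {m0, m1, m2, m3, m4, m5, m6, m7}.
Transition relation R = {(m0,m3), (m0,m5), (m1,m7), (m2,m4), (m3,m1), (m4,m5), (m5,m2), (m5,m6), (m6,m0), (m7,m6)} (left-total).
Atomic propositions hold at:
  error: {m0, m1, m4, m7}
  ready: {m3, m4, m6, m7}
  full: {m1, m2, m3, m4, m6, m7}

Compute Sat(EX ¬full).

Sat(¬full) = {m0, m5}
Sat(EX ¬full) = {s : some successor in {m0, m5}} = {m0, m4, m6}

{m0, m4, m6}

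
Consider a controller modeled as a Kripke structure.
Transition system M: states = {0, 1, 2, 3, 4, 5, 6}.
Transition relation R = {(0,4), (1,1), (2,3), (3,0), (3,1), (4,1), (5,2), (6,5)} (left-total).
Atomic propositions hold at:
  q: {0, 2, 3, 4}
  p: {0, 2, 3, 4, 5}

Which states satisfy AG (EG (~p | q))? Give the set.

{0, 1, 2, 3, 4}

Sat(~p) = {1, 6}
Sat(~p | q) = {0, 1, 2, 3, 4, 6}
EG (~p | q): greatest fixpoint, start Z0 = {0, 1, 2, 3, 4, 6}, keep only states in Sat with some successor in Z. Z1 = {0, 1, 2, 3, 4}; fixed.
Sat(EG (~p | q)) = {0, 1, 2, 3, 4}
AG (EG (~p | q)): greatest fixpoint, start Z0 = {0, 1, 2, 3, 4}, keep only states in Sat with every successor in Z. Already a fixed point.
Sat(AG (EG (~p | q))) = {0, 1, 2, 3, 4}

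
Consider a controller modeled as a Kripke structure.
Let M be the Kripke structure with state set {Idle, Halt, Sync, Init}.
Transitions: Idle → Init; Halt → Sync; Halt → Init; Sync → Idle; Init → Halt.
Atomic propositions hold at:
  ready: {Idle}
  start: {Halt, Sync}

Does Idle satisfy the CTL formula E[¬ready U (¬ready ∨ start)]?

No

Sat(¬ready) = {Halt, Sync, Init}
Sat(¬ready ∨ start) = {Halt, Sync, Init}
E[¬ready U (¬ready ∨ start)]: least fixpoint, start Z0 = Sat((¬ready ∨ start)) = {Halt, Sync, Init}, add states in Sat(¬ready) with some successor in Z. Already a fixed point.
Sat(E[¬ready U (¬ready ∨ start)]) = {Halt, Sync, Init}
Idle ∉ Sat(E[¬ready U (¬ready ∨ start)]) = {Halt, Sync, Init}, so the formula does not hold at Idle.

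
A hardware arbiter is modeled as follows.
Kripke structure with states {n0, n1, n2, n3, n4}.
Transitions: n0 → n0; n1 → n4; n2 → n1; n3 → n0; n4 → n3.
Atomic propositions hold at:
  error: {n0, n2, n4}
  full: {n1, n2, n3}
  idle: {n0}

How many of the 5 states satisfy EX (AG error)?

AG error: greatest fixpoint, start Z0 = {n0, n2, n4}, keep only states in Sat with every successor in Z. Z1 = {n0}; fixed.
Sat(AG error) = {n0}
Sat(EX (AG error)) = {s : some successor in {n0}} = {n0, n3}
|Sat(EX (AG error))| = |{n0, n3}| = 2.

2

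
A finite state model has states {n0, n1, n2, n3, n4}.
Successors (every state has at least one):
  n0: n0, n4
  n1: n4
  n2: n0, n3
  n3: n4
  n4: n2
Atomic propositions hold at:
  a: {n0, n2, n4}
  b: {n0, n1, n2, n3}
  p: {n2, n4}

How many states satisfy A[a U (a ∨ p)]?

Sat(a ∨ p) = {n0, n2, n4}
A[a U (a ∨ p)]: least fixpoint, start Z0 = Sat((a ∨ p)) = {n0, n2, n4}, add states in Sat(a) with every successor in Z. Already a fixed point.
Sat(A[a U (a ∨ p)]) = {n0, n2, n4}
|Sat(A[a U (a ∨ p)])| = |{n0, n2, n4}| = 3.

3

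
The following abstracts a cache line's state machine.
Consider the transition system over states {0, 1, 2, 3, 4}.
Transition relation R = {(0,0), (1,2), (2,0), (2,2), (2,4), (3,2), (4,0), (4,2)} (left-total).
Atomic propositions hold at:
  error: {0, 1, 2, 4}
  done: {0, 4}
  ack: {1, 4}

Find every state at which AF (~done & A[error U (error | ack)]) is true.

{1, 2, 3}

Sat(~done) = {1, 2, 3}
Sat(error | ack) = {0, 1, 2, 4}
A[error U (error | ack)]: least fixpoint, start Z0 = Sat((error | ack)) = {0, 1, 2, 4}, add states in Sat(error) with every successor in Z. Already a fixed point.
Sat(A[error U (error | ack)]) = {0, 1, 2, 4}
Sat(~done & A[error U (error | ack)]) = {1, 2}
AF (~done & A[error U (error | ack)]): least fixpoint, start Z0 = {1, 2}, add states with every successor in Z. Z1 = {1, 2, 3}; fixed.
Sat(AF (~done & A[error U (error | ack)])) = {1, 2, 3}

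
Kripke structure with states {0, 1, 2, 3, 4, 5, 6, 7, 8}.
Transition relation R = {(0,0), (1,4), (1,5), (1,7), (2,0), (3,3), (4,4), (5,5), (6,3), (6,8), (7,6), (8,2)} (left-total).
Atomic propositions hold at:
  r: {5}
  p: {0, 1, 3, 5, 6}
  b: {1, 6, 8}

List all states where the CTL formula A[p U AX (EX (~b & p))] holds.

Sat(~b) = {0, 2, 3, 4, 5, 7}
Sat(~b & p) = {0, 3, 5}
Sat(EX (~b & p)) = {s : some successor in {0, 3, 5}} = {0, 1, 2, 3, 5, 6}
Sat(AX (EX (~b & p))) = {s : every successor in {0, 1, 2, 3, 5, 6}} = {0, 2, 3, 5, 7, 8}
A[p U AX (EX (~b & p))]: least fixpoint, start Z0 = Sat(AX (EX (~b & p))) = {0, 2, 3, 5, 7, 8}, add states in Sat(p) with every successor in Z. Z1 = {0, 2, 3, 5, 6, 7, 8}; fixed.
Sat(A[p U AX (EX (~b & p))]) = {0, 2, 3, 5, 6, 7, 8}

{0, 2, 3, 5, 6, 7, 8}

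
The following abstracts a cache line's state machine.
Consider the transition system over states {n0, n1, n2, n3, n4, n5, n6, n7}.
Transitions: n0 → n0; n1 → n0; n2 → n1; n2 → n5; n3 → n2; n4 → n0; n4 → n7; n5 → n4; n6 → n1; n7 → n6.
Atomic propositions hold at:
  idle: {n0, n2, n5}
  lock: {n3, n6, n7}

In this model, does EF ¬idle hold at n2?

Yes

Sat(¬idle) = {n1, n3, n4, n6, n7}
EF ¬idle: least fixpoint, start Z0 = {n1, n3, n4, n6, n7}, add states with some successor in Z. Z1 = {n1, n2, n3, n4, n5, n6, n7}; fixed.
Sat(EF ¬idle) = {n1, n2, n3, n4, n5, n6, n7}
n2 ∈ Sat(EF ¬idle) = {n1, n2, n3, n4, n5, n6, n7}, so the formula holds at n2.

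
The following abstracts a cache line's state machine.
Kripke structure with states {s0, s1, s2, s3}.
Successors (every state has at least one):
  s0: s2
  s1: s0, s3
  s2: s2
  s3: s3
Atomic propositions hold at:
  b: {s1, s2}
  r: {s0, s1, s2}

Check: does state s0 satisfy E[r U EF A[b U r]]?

A[b U r]: least fixpoint, start Z0 = Sat(r) = {s0, s1, s2}, add states in Sat(b) with every successor in Z. Already a fixed point.
Sat(A[b U r]) = {s0, s1, s2}
EF A[b U r]: least fixpoint, start Z0 = {s0, s1, s2}, add states with some successor in Z. Already a fixed point.
Sat(EF A[b U r]) = {s0, s1, s2}
E[r U EF A[b U r]]: least fixpoint, start Z0 = Sat(EF A[b U r]) = {s0, s1, s2}, add states in Sat(r) with some successor in Z. Already a fixed point.
Sat(E[r U EF A[b U r]]) = {s0, s1, s2}
s0 ∈ Sat(E[r U EF A[b U r]]) = {s0, s1, s2}, so the formula holds at s0.

Yes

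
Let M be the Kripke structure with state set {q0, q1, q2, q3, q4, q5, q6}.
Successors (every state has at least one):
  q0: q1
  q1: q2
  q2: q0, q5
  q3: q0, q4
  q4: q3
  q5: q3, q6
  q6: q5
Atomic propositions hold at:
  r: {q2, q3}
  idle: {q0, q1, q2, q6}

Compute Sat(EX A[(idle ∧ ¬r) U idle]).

{q0, q1, q2, q3, q5}

Sat(¬r) = {q0, q1, q4, q5, q6}
Sat(idle ∧ ¬r) = {q0, q1, q6}
A[(idle ∧ ¬r) U idle]: least fixpoint, start Z0 = Sat(idle) = {q0, q1, q2, q6}, add states in Sat(idle ∧ ¬r) with every successor in Z. Already a fixed point.
Sat(A[(idle ∧ ¬r) U idle]) = {q0, q1, q2, q6}
Sat(EX A[(idle ∧ ¬r) U idle]) = {s : some successor in {q0, q1, q2, q6}} = {q0, q1, q2, q3, q5}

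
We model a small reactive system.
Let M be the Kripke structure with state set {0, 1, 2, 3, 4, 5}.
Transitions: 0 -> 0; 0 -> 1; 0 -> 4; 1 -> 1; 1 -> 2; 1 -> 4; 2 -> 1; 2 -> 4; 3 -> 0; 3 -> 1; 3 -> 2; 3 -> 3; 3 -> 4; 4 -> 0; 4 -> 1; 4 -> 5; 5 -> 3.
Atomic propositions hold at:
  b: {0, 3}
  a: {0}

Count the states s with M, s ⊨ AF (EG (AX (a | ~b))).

4

Sat(~b) = {1, 2, 4, 5}
Sat(a | ~b) = {0, 1, 2, 4, 5}
Sat(AX (a | ~b)) = {s : every successor in {0, 1, 2, 4, 5}} = {0, 1, 2, 4}
EG (AX (a | ~b)): greatest fixpoint, start Z0 = {0, 1, 2, 4}, keep only states in Sat with some successor in Z. Already a fixed point.
Sat(EG (AX (a | ~b))) = {0, 1, 2, 4}
AF (EG (AX (a | ~b))): least fixpoint, start Z0 = {0, 1, 2, 4}, add states with every successor in Z. Already a fixed point.
Sat(AF (EG (AX (a | ~b)))) = {0, 1, 2, 4}
|Sat(AF (EG (AX (a | ~b))))| = |{0, 1, 2, 4}| = 4.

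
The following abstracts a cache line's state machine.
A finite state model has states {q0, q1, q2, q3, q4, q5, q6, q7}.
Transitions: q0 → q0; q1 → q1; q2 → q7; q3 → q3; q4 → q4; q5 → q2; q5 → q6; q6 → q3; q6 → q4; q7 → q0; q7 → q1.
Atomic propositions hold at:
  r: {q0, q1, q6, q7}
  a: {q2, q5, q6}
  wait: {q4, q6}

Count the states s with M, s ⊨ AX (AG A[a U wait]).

A[a U wait]: least fixpoint, start Z0 = Sat(wait) = {q4, q6}, add states in Sat(a) with every successor in Z. Already a fixed point.
Sat(A[a U wait]) = {q4, q6}
AG A[a U wait]: greatest fixpoint, start Z0 = {q4, q6}, keep only states in Sat with every successor in Z. Z1 = {q4}; fixed.
Sat(AG A[a U wait]) = {q4}
Sat(AX (AG A[a U wait])) = {s : every successor in {q4}} = {q4}
|Sat(AX (AG A[a U wait]))| = |{q4}| = 1.

1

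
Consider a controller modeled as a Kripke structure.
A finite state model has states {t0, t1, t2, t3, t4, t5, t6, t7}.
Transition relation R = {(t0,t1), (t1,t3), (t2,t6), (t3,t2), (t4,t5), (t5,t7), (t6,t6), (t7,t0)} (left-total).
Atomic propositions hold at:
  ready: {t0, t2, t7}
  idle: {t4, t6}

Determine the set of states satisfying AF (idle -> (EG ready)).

{t0, t1, t2, t3, t4, t5, t7}

EG ready: greatest fixpoint, start Z0 = {t0, t2, t7}, keep only states in Sat with some successor in Z. Z1 = {t7}; Z2 = ∅; fixed.
Sat(EG ready) = ∅
Sat(idle -> (EG ready)) = {t0, t1, t2, t3, t5, t7}
AF (idle -> (EG ready)): least fixpoint, start Z0 = {t0, t1, t2, t3, t5, t7}, add states with every successor in Z. Z1 = {t0, t1, t2, t3, t4, t5, t7}; fixed.
Sat(AF (idle -> (EG ready))) = {t0, t1, t2, t3, t4, t5, t7}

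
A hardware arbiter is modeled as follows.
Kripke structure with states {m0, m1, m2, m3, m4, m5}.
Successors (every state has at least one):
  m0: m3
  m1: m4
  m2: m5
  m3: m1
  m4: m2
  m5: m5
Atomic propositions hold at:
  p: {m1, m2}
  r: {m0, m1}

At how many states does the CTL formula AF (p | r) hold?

5

Sat(p | r) = {m0, m1, m2}
AF (p | r): least fixpoint, start Z0 = {m0, m1, m2}, add states with every successor in Z. Z1 = {m0, m1, m2, m3, m4}; fixed.
Sat(AF (p | r)) = {m0, m1, m2, m3, m4}
|Sat(AF (p | r))| = |{m0, m1, m2, m3, m4}| = 5.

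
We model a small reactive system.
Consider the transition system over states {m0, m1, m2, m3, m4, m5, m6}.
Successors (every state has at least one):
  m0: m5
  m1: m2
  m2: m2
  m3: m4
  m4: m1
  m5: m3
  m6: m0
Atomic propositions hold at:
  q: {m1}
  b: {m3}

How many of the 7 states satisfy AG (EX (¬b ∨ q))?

Sat(¬b) = {m0, m1, m2, m4, m5, m6}
Sat(¬b ∨ q) = {m0, m1, m2, m4, m5, m6}
Sat(EX (¬b ∨ q)) = {s : some successor in {m0, m1, m2, m4, m5, m6}} = {m0, m1, m2, m3, m4, m6}
AG (EX (¬b ∨ q)): greatest fixpoint, start Z0 = {m0, m1, m2, m3, m4, m6}, keep only states in Sat with every successor in Z. Z1 = {m1, m2, m3, m4, m6}; Z2 = {m1, m2, m3, m4}; fixed.
Sat(AG (EX (¬b ∨ q))) = {m1, m2, m3, m4}
|Sat(AG (EX (¬b ∨ q)))| = |{m1, m2, m3, m4}| = 4.

4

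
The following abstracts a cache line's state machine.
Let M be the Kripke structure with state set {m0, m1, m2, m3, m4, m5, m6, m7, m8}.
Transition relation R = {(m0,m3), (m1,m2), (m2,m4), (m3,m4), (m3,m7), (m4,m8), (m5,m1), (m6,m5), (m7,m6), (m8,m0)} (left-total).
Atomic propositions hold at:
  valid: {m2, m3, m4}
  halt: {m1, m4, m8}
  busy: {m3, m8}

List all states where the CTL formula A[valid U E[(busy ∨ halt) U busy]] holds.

{m2, m3, m4, m8}

Sat(busy ∨ halt) = {m1, m3, m4, m8}
E[(busy ∨ halt) U busy]: least fixpoint, start Z0 = Sat(busy) = {m3, m8}, add states in Sat(busy ∨ halt) with some successor in Z. Z1 = {m3, m4, m8}; fixed.
Sat(E[(busy ∨ halt) U busy]) = {m3, m4, m8}
A[valid U E[(busy ∨ halt) U busy]]: least fixpoint, start Z0 = Sat(E[(busy ∨ halt) U busy]) = {m3, m4, m8}, add states in Sat(valid) with every successor in Z. Z1 = {m2, m3, m4, m8}; fixed.
Sat(A[valid U E[(busy ∨ halt) U busy]]) = {m2, m3, m4, m8}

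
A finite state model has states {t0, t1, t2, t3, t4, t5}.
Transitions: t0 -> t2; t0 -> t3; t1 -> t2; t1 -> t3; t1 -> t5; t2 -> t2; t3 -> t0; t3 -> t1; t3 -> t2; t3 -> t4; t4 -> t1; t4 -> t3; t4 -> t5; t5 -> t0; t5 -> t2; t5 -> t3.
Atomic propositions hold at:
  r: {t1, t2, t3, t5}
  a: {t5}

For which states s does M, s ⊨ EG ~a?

Sat(~a) = {t0, t1, t2, t3, t4}
EG ~a: greatest fixpoint, start Z0 = {t0, t1, t2, t3, t4}, keep only states in Sat with some successor in Z. Already a fixed point.
Sat(EG ~a) = {t0, t1, t2, t3, t4}

{t0, t1, t2, t3, t4}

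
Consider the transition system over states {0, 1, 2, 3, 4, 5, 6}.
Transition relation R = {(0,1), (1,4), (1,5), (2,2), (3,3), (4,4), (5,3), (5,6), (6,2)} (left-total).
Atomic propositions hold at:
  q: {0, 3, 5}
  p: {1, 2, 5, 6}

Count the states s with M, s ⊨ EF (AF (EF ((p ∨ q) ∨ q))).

Sat(p ∨ q) = {0, 1, 2, 3, 5, 6}
Sat((p ∨ q) ∨ q) = {0, 1, 2, 3, 5, 6}
EF ((p ∨ q) ∨ q): least fixpoint, start Z0 = {0, 1, 2, 3, 5, 6}, add states with some successor in Z. Already a fixed point.
Sat(EF ((p ∨ q) ∨ q)) = {0, 1, 2, 3, 5, 6}
AF (EF ((p ∨ q) ∨ q)): least fixpoint, start Z0 = {0, 1, 2, 3, 5, 6}, add states with every successor in Z. Already a fixed point.
Sat(AF (EF ((p ∨ q) ∨ q))) = {0, 1, 2, 3, 5, 6}
EF (AF (EF ((p ∨ q) ∨ q))): least fixpoint, start Z0 = {0, 1, 2, 3, 5, 6}, add states with some successor in Z. Already a fixed point.
Sat(EF (AF (EF ((p ∨ q) ∨ q)))) = {0, 1, 2, 3, 5, 6}
|Sat(EF (AF (EF ((p ∨ q) ∨ q))))| = |{0, 1, 2, 3, 5, 6}| = 6.

6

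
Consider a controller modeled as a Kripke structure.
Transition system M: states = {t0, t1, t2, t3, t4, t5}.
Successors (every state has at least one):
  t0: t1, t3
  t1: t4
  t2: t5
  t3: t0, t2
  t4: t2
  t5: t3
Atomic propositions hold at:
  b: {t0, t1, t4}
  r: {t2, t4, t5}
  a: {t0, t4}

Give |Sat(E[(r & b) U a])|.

Sat(r & b) = {t4}
E[(r & b) U a]: least fixpoint, start Z0 = Sat(a) = {t0, t4}, add states in Sat(r & b) with some successor in Z. Already a fixed point.
Sat(E[(r & b) U a]) = {t0, t4}
|Sat(E[(r & b) U a])| = |{t0, t4}| = 2.

2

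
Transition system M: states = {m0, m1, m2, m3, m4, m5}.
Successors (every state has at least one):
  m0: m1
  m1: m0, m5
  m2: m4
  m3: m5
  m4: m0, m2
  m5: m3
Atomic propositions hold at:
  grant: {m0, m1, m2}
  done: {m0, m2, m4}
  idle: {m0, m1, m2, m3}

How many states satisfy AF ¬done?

4

Sat(¬done) = {m1, m3, m5}
AF ¬done: least fixpoint, start Z0 = {m1, m3, m5}, add states with every successor in Z. Z1 = {m0, m1, m3, m5}; fixed.
Sat(AF ¬done) = {m0, m1, m3, m5}
|Sat(AF ¬done)| = |{m0, m1, m3, m5}| = 4.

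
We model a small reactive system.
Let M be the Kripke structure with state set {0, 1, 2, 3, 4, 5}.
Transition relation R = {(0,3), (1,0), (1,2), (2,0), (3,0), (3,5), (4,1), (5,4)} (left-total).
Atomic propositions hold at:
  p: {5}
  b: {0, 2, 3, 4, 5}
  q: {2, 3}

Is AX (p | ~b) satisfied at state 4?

Sat(~b) = {1}
Sat(p | ~b) = {1, 5}
Sat(AX (p | ~b)) = {s : every successor in {1, 5}} = {4}
4 ∈ Sat(AX (p | ~b)) = {4}, so the formula holds at 4.

Yes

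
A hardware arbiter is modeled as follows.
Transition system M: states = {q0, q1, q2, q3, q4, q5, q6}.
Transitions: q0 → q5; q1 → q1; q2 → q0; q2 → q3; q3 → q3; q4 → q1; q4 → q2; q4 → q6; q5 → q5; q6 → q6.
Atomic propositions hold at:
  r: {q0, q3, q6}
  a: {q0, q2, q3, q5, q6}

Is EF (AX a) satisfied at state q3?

Yes

Sat(AX a) = {s : every successor in {q0, q2, q3, q5, q6}} = {q0, q2, q3, q5, q6}
EF (AX a): least fixpoint, start Z0 = {q0, q2, q3, q5, q6}, add states with some successor in Z. Z1 = {q0, q2, q3, q4, q5, q6}; fixed.
Sat(EF (AX a)) = {q0, q2, q3, q4, q5, q6}
q3 ∈ Sat(EF (AX a)) = {q0, q2, q3, q4, q5, q6}, so the formula holds at q3.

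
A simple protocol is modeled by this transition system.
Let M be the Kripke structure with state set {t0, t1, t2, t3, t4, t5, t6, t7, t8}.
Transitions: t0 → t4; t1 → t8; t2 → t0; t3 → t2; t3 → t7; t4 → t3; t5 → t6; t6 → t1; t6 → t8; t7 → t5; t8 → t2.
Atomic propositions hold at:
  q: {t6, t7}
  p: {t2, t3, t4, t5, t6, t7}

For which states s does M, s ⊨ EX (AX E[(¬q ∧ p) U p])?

Sat(¬q) = {t0, t1, t2, t3, t4, t5, t8}
Sat(¬q ∧ p) = {t2, t3, t4, t5}
E[(¬q ∧ p) U p]: least fixpoint, start Z0 = Sat(p) = {t2, t3, t4, t5, t6, t7}, add states in Sat(¬q ∧ p) with some successor in Z. Already a fixed point.
Sat(E[(¬q ∧ p) U p]) = {t2, t3, t4, t5, t6, t7}
Sat(AX E[(¬q ∧ p) U p]) = {s : every successor in {t2, t3, t4, t5, t6, t7}} = {t0, t3, t4, t5, t7, t8}
Sat(EX (AX E[(¬q ∧ p) U p])) = {s : some successor in {t0, t3, t4, t5, t7, t8}} = {t0, t1, t2, t3, t4, t6, t7}

{t0, t1, t2, t3, t4, t6, t7}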